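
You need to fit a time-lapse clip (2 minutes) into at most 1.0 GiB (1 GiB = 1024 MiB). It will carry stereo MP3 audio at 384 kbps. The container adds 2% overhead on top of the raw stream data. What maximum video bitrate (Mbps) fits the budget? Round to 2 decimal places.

69.80 Mbps

Budget: 1.0 GiB = 8589.9 Mb.
Stream payload after overhead: 8589.9 / 1.02 = 8421.5 Mb.
2 min = 120 s
Total bitrate budget: 8421.5 Mb / 120 s = 70.179 Mbps.
Audio: 384 kbps = 0.384 Mbps.
Video: 70.179 − 0.384 = 69.795 Mbps.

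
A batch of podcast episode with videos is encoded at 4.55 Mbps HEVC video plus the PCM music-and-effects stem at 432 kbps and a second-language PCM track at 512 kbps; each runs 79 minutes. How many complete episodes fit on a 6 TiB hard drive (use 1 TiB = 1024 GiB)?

79 min = 4740 s
Audio total: 432 + 512 = 944 kbps = 0.944 Mbps.
Total bitrate: 5.494 Mbps.
Per item: 5.494 Mbps × 4740 s = 26,042 Mb = 3,255 MB.
Capacity: 6 TiB = 52,776,558 Mb; 2026.63 items → 2026 complete.

2026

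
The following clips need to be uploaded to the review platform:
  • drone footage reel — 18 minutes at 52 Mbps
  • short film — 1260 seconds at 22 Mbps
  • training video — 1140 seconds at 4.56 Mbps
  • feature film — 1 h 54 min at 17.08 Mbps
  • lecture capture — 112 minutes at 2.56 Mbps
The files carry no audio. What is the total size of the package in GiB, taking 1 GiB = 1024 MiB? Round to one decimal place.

26.0 GiB

drone footage reel: 52.000 Mbps × 1080 s = 56160.0 Mb
short film: 22.000 Mbps × 1260 s = 27720.0 Mb
training video: 4.560 Mbps × 1140 s = 5198.4 Mb
feature film: 17.080 Mbps × 6840 s = 116827.2 Mb
lecture capture: 2.560 Mbps × 6720 s = 17203.2 Mb
Total: 223108.8 Mb = 27888.6 MB.
= 25.97 GiB.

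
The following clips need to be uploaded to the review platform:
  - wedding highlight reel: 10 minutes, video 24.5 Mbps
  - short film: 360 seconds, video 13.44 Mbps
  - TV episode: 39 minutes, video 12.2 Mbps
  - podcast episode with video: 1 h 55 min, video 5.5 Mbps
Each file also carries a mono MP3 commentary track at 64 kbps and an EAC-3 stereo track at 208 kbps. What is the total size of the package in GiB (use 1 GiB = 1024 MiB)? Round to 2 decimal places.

Audio total: 64 + 208 = 272 kbps = 0.272 Mbps.
wedding highlight reel: 24.772 Mbps × 600 s = 14863.2 Mb
short film: 13.712 Mbps × 360 s = 4936.3 Mb
TV episode: 12.472 Mbps × 2340 s = 29184.5 Mb
podcast episode with video: 5.772 Mbps × 6900 s = 39826.8 Mb
Total: 88810.8 Mb = 11101.4 MB.
= 10.34 GiB.

10.34 GiB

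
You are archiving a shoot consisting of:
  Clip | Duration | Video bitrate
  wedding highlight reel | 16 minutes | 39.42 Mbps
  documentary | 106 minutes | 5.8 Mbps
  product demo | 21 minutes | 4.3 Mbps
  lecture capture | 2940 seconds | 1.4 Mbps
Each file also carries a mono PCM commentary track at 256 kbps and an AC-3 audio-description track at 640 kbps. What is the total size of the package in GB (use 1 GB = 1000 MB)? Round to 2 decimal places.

Audio total: 256 + 640 = 896 kbps = 0.896 Mbps.
wedding highlight reel: 40.316 Mbps × 960 s = 38703.4 Mb
documentary: 6.696 Mbps × 6360 s = 42586.6 Mb
product demo: 5.196 Mbps × 1260 s = 6547.0 Mb
lecture capture: 2.296 Mbps × 2940 s = 6750.2 Mb
Total: 94587.1 Mb = 11823.4 MB.
= 11.82 GB.

11.82 GB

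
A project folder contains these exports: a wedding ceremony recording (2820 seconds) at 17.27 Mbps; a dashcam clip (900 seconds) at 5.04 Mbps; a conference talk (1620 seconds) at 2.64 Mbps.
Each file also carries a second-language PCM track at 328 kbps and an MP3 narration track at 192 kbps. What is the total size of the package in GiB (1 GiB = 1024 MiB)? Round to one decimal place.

7.0 GiB

Audio total: 328 + 192 = 520 kbps = 0.520 Mbps.
wedding ceremony recording: 17.790 Mbps × 2820 s = 50167.8 Mb
dashcam clip: 5.560 Mbps × 900 s = 5004.0 Mb
conference talk: 3.160 Mbps × 1620 s = 5119.2 Mb
Total: 60291.0 Mb = 7536.4 MB.
= 7.019 GiB.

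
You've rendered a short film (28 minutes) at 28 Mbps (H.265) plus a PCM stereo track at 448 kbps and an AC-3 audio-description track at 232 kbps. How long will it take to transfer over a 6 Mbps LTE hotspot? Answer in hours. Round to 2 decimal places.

2.23 hours

28 min = 1680 s
Audio total: 448 + 232 = 680 kbps = 0.680 Mbps.
Total bitrate: 28.680 Mbps.
File: 28.680 Mbps × 1680 s = 48182.4 Mb.
At 6 Mbps: 48182.4 / 6 = 8030.4 s ≈ 2.23 hours.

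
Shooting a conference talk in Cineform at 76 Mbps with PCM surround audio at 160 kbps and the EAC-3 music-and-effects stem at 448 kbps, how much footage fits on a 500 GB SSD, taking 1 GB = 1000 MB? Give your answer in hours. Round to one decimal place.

14.5 hours

Audio total: 160 + 448 = 608 kbps = 0.608 Mbps.
Total bitrate: 76 + 0.608 = 76.608 Mbps.
Capacity: 500 GB = 4,000,000 Mb.
Recording time: 4,000,000 / 76.608 = 52,214 s ≈ 14.5 hours.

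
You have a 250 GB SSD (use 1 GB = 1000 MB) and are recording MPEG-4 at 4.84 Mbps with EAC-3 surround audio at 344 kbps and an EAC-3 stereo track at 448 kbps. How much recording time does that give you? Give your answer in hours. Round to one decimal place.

Audio total: 344 + 448 = 792 kbps = 0.792 Mbps.
Total bitrate: 4.84 + 0.792 = 5.632 Mbps.
Capacity: 250 GB = 2,000,000 Mb.
Recording time: 2,000,000 / 5.632 = 355,114 s ≈ 98.6 hours.

98.6 hours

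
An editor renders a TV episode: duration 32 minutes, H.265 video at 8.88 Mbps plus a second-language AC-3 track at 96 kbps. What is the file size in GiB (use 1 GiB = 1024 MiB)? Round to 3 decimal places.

2.006 GiB

32 min = 1920 s
Audio: 96 kbps = 0.096 Mbps.
Total bitrate: 8.88 + 0.096 = 8.976 Mbps.
Stream data: 8.976 Mbps × 1920 s = 17233.9 Mb.
17,234 Mb = 2,154,240,000 bytes ÷ 1,073,741,824 = 2.006 GiB.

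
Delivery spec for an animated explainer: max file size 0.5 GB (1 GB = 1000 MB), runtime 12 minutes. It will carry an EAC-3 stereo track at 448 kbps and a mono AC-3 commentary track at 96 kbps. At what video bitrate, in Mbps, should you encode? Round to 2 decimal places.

5.01 Mbps

Budget: 0.5 GB = 4000.0 Mb.
12 min = 720 s
Total bitrate budget: 4000.0 Mb / 720 s = 5.556 Mbps.
Audio total: 448 + 96 = 544 kbps = 0.544 Mbps.
Video: 5.556 − 0.544 = 5.012 Mbps.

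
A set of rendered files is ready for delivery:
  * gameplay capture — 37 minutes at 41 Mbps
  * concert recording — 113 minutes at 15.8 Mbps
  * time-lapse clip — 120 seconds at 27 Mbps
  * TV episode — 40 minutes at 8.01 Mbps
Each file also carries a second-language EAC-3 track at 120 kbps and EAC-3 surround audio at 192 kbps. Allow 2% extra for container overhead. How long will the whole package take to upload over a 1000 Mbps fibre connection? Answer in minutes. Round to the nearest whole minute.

4 minutes

Audio total: 120 + 192 = 312 kbps = 0.312 Mbps.
gameplay capture: 41.312 Mbps × 2220 s × 1.02 = 93546.9 Mb
concert recording: 16.112 Mbps × 6780 s × 1.02 = 111424.1 Mb
time-lapse clip: 27.312 Mbps × 120 s × 1.02 = 3343.0 Mb
TV episode: 8.322 Mbps × 2400 s × 1.02 = 20372.3 Mb
Total: 228686.3 Mb = 28585.8 MB.
At 1000 Mbps: 228686.3 / 1000 = 229 s ≈ 3.81 minutes.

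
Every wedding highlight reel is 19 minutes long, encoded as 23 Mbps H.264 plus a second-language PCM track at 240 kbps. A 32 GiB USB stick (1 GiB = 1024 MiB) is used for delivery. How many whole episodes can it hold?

10

19 min = 1140 s
Audio: 240 kbps = 0.240 Mbps.
Total bitrate: 23.240 Mbps.
Per item: 23.240 Mbps × 1140 s = 26,494 Mb = 3,312 MB.
Capacity: 32 GiB = 274,878 Mb; 10.38 items → 10 complete.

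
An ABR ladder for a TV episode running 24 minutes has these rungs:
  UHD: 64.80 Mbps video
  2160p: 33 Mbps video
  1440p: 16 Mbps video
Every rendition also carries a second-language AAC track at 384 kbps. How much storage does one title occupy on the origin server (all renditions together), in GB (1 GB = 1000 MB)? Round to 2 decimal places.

24 min = 1440 s
Audio: 384 kbps = 0.384 Mbps.
Sum of rendition bitrates: (64.80+0.384) + (33+0.384) + (16+0.384) = 114.952 Mbps.
× 1440 s = 165,531 Mb = 20,691 MB = 20.69 GB.

20.69 GB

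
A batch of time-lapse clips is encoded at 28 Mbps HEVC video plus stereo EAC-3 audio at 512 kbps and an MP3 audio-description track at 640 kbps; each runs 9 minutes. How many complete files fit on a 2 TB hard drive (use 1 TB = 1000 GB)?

1016

9 min = 540 s
Audio total: 512 + 640 = 1152 kbps = 1.152 Mbps.
Total bitrate: 29.152 Mbps.
Per item: 29.152 Mbps × 540 s = 15,742 Mb = 1,968 MB.
Capacity: 2 TB = 16,000,000 Mb; 1016.38 items → 1016 complete.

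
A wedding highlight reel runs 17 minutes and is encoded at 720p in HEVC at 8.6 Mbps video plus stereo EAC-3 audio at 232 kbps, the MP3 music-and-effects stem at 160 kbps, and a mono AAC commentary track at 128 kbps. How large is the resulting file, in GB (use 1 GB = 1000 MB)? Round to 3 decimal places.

17 min = 1020 s
Audio total: 232 + 160 + 128 = 520 kbps = 0.520 Mbps.
Total bitrate: 8.6 + 0.520 = 9.120 Mbps.
Stream data: 9.120 Mbps × 1020 s = 9302.4 Mb.
9,302 Mb ÷ 8 = 1,163 MB → 1.163 GB.

1.163 GB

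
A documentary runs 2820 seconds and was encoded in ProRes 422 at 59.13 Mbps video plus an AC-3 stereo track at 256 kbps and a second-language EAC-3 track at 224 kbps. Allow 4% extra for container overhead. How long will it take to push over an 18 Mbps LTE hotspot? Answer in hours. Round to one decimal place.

Audio total: 256 + 224 = 480 kbps = 0.480 Mbps.
Total bitrate: 59.610 Mbps.
File: 59.610 Mbps × 2820 s = 168100.2 Mb.
With 4% container overhead: ×1.04. → 174824.2 Mb.
At 18 Mbps: 174824.2 / 18 = 9712.5 s ≈ 2.7 hours.

2.7 hours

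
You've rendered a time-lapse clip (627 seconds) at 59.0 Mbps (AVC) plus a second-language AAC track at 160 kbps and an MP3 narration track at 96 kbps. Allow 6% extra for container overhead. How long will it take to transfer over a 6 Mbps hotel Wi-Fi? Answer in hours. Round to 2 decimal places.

1.82 hours

Audio total: 160 + 96 = 256 kbps = 0.256 Mbps.
Total bitrate: 59.256 Mbps.
File: 59.256 Mbps × 627 s = 37153.5 Mb.
With 6% container overhead: ×1.06. → 39382.7 Mb.
At 6 Mbps: 39382.7 / 6 = 6563.8 s ≈ 1.82 hours.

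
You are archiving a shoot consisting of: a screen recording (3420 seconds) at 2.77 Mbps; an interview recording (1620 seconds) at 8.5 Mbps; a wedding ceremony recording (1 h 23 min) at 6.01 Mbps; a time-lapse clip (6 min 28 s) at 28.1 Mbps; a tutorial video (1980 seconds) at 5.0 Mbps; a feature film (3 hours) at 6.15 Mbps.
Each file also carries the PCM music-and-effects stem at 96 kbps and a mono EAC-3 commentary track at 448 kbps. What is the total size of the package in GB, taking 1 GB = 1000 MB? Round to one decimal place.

Audio total: 96 + 448 = 544 kbps = 0.544 Mbps.
screen recording: 3.314 Mbps × 3420 s = 11333.9 Mb
interview recording: 9.044 Mbps × 1620 s = 14651.3 Mb
wedding ceremony recording: 6.554 Mbps × 4980 s = 32638.9 Mb
time-lapse clip: 28.644 Mbps × 388 s = 11113.9 Mb
tutorial video: 5.544 Mbps × 1980 s = 10977.1 Mb
feature film: 6.694 Mbps × 10800 s = 72295.2 Mb
Total: 153010.3 Mb = 19126.3 MB.
= 19.13 GB.

19.1 GB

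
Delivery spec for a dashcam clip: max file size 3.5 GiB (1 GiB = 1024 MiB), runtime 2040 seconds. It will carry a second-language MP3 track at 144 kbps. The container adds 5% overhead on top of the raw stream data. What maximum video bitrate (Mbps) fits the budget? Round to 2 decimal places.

Budget: 3.5 GiB = 30064.8 Mb.
Stream payload after overhead: 30064.8 / 1.05 = 28633.1 Mb.
Total bitrate budget: 28633.1 Mb / 2040 s = 14.036 Mbps.
Audio: 144 kbps = 0.144 Mbps.
Video: 14.036 − 0.144 = 13.892 Mbps.

13.89 Mbps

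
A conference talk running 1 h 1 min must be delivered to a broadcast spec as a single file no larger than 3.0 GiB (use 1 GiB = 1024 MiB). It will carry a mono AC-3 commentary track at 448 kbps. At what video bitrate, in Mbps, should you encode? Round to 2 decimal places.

6.59 Mbps

Budget: 3.0 GiB = 25769.8 Mb.
1 h 1 min = 61 min = 3660 s
Total bitrate budget: 25769.8 Mb / 3660 s = 7.041 Mbps.
Audio: 448 kbps = 0.448 Mbps.
Video: 7.041 − 0.448 = 6.593 Mbps.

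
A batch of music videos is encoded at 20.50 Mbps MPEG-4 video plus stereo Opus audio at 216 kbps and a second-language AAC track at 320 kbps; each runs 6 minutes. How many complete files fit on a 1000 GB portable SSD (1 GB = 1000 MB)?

6 min = 360 s
Audio total: 216 + 320 = 536 kbps = 0.536 Mbps.
Total bitrate: 21.036 Mbps.
Per item: 21.036 Mbps × 360 s = 7,573 Mb = 946.6 MB.
Capacity: 1000 GB = 8,000,000 Mb; 1056.39 items → 1056 complete.

1056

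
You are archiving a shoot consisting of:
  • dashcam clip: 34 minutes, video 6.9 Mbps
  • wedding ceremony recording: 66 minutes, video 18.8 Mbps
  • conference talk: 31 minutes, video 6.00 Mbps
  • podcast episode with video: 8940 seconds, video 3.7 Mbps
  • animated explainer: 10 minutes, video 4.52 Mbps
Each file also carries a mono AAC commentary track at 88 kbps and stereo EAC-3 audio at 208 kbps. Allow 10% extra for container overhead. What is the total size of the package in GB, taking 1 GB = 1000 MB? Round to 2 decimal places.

19.34 GB

Audio total: 88 + 208 = 296 kbps = 0.296 Mbps.
dashcam clip: 7.196 Mbps × 2040 s × 1.10 = 16147.8 Mb
wedding ceremony recording: 19.096 Mbps × 3960 s × 1.10 = 83182.2 Mb
conference talk: 6.296 Mbps × 1860 s × 1.10 = 12881.6 Mb
podcast episode with video: 3.996 Mbps × 8940 s × 1.10 = 39296.7 Mb
animated explainer: 4.816 Mbps × 600 s × 1.10 = 3178.6 Mb
Total: 154686.8 Mb = 19335.9 MB.
= 19.34 GB.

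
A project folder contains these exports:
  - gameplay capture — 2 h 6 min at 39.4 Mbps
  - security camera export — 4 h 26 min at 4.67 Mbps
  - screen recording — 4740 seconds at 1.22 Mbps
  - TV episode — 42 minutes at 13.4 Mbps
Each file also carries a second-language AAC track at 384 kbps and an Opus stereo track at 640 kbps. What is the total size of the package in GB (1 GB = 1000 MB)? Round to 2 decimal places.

Audio total: 384 + 640 = 1024 kbps = 1.024 Mbps.
gameplay capture: 40.424 Mbps × 7560 s = 305605.4 Mb
security camera export: 5.694 Mbps × 15960 s = 90876.2 Mb
screen recording: 2.244 Mbps × 4740 s = 10636.6 Mb
TV episode: 14.424 Mbps × 2520 s = 36348.5 Mb
Total: 443466.7 Mb = 55433.3 MB.
= 55.43 GB.

55.43 GB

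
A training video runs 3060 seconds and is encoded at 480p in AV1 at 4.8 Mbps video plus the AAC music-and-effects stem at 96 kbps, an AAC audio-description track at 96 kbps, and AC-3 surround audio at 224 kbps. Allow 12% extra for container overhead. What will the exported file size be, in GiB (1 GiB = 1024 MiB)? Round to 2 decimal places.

2.08 GiB

Audio total: 96 + 96 + 224 = 416 kbps = 0.416 Mbps.
Total bitrate: 4.8 + 0.416 = 5.216 Mbps.
Stream data: 5.216 Mbps × 3060 s = 15961.0 Mb.
With 12% container overhead: ×1.12.
17,876 Mb = 2,234,534,400 bytes ÷ 1,073,741,824 = 2.081 GiB.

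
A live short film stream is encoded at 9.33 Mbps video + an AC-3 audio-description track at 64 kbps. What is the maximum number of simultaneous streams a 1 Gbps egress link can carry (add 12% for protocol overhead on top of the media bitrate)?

95

Audio: 64 kbps = 0.064 Mbps.
Per-viewer media rate: 9.394 Mbps.
On the wire with 12% overhead: 10.521 Mbps.
1 Gbps = 1,000 Mbps; 1,000 / 10.521 = 95.05 → 95 viewers.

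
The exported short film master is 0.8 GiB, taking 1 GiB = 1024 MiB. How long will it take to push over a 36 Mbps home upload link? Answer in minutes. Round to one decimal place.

File: 0.8 GiB = 6871.9 Mb.
At 36 Mbps: 6871.9 / 36 = 190.9 s ≈ 3.18 minutes.

3.2 minutes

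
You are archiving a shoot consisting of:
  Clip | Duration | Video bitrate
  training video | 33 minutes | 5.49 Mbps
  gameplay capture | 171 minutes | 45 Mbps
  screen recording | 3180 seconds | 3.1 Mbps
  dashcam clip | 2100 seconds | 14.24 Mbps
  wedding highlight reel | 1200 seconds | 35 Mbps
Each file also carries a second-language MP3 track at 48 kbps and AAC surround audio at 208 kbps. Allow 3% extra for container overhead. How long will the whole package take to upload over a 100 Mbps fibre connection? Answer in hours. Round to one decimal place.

Audio total: 48 + 208 = 256 kbps = 0.256 Mbps.
training video: 5.746 Mbps × 1980 s × 1.03 = 11718.4 Mb
gameplay capture: 45.256 Mbps × 10260 s × 1.03 = 478256.4 Mb
screen recording: 3.356 Mbps × 3180 s × 1.03 = 10992.2 Mb
dashcam clip: 14.496 Mbps × 2100 s × 1.03 = 31354.8 Mb
wedding highlight reel: 35.256 Mbps × 1200 s × 1.03 = 43576.4 Mb
Total: 575898.3 Mb = 71987.3 MB.
At 100 Mbps: 575898.3 / 100 = 5759 s ≈ 1.6 hours.

1.6 hours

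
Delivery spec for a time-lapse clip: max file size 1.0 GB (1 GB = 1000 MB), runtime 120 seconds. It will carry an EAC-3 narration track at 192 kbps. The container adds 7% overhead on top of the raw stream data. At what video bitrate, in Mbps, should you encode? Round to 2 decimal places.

62.11 Mbps

Budget: 1.0 GB = 8000.0 Mb.
Stream payload after overhead: 8000.0 / 1.07 = 7476.6 Mb.
Total bitrate budget: 7476.6 Mb / 120 s = 62.305 Mbps.
Audio: 192 kbps = 0.192 Mbps.
Video: 62.305 − 0.192 = 62.113 Mbps.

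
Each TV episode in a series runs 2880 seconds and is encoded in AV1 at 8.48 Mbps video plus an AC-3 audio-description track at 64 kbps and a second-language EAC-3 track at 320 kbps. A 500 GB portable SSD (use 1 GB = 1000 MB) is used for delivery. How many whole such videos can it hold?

156

Audio total: 64 + 320 = 384 kbps = 0.384 Mbps.
Total bitrate: 8.864 Mbps.
Per item: 8.864 Mbps × 2880 s = 25,528 Mb = 3,191 MB.
Capacity: 500 GB = 4,000,000 Mb; 156.69 items → 156 complete.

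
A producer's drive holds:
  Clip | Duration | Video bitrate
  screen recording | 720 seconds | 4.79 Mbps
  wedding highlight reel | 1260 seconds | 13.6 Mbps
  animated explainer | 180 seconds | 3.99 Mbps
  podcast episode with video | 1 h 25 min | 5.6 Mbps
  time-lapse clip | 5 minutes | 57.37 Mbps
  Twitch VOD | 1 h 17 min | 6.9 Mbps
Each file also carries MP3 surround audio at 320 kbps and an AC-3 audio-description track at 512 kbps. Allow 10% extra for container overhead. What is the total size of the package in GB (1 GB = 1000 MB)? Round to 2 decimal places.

Audio total: 320 + 512 = 832 kbps = 0.832 Mbps.
screen recording: 5.622 Mbps × 720 s × 1.10 = 4452.6 Mb
wedding highlight reel: 14.432 Mbps × 1260 s × 1.10 = 20002.8 Mb
animated explainer: 4.822 Mbps × 180 s × 1.10 = 954.8 Mb
podcast episode with video: 6.432 Mbps × 5100 s × 1.10 = 36083.5 Mb
time-lapse clip: 58.202 Mbps × 300 s × 1.10 = 19206.7 Mb
Twitch VOD: 7.732 Mbps × 4620 s × 1.10 = 39294.0 Mb
Total: 119994.3 Mb = 14999.3 MB.
= 15.00 GB.

15.00 GB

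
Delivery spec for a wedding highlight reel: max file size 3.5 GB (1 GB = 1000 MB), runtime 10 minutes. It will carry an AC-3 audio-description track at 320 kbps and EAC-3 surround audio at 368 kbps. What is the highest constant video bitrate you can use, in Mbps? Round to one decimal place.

46.0 Mbps

Budget: 3.5 GB = 28000.0 Mb.
10 min = 600 s
Total bitrate budget: 28000.0 Mb / 600 s = 46.667 Mbps.
Audio total: 320 + 368 = 688 kbps = 0.688 Mbps.
Video: 46.667 − 0.688 = 45.979 Mbps.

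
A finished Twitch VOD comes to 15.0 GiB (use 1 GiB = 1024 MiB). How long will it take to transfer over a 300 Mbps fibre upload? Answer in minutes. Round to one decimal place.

7.2 minutes

File: 15.0 GiB = 128849.0 Mb.
At 300 Mbps: 128849.0 / 300 = 429.5 s ≈ 7.16 minutes.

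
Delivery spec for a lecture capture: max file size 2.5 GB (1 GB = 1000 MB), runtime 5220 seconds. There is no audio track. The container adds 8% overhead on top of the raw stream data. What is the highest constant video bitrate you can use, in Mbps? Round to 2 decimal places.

3.55 Mbps

Budget: 2.5 GB = 20000.0 Mb.
Stream payload after overhead: 20000.0 / 1.08 = 18518.5 Mb.
Total bitrate budget: 18518.5 Mb / 5220 s = 3.548 Mbps.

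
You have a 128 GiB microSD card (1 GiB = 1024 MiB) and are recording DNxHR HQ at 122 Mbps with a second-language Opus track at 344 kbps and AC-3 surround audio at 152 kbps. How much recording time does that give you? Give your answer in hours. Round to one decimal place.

2.5 hours

Audio total: 344 + 152 = 496 kbps = 0.496 Mbps.
Total bitrate: 122 + 0.496 = 122.496 Mbps.
Capacity: 128 GiB = 1,099,512 Mb.
Recording time: 1,099,512 / 122.496 = 8,976 s ≈ 2.49 hours.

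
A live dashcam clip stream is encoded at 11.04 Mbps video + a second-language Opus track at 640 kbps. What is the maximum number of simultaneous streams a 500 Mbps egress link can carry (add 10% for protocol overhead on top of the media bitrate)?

Audio: 640 kbps = 0.640 Mbps.
Per-viewer media rate: 11.680 Mbps.
On the wire with 10% overhead: 12.848 Mbps.
500 Mbps = 500.0 Mbps; 500.0 / 12.848 = 38.92 → 38 viewers.

38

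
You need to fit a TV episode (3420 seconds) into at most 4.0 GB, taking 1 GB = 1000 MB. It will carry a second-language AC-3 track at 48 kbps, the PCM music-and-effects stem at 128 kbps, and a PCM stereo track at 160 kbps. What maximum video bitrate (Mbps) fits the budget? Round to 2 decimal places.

9.02 Mbps

Budget: 4.0 GB = 32000.0 Mb.
Total bitrate budget: 32000.0 Mb / 3420 s = 9.357 Mbps.
Audio total: 48 + 128 + 160 = 336 kbps = 0.336 Mbps.
Video: 9.357 − 0.336 = 9.021 Mbps.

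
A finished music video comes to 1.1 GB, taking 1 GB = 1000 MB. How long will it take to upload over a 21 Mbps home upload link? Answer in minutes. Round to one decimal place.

File: 1.1 GB = 8800.0 Mb.
At 21 Mbps: 8800.0 / 21 = 419.0 s ≈ 6.98 minutes.

7.0 minutes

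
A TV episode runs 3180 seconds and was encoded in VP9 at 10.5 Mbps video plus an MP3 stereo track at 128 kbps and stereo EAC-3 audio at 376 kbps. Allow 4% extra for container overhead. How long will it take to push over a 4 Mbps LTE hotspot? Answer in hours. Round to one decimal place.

2.5 hours

Audio total: 128 + 376 = 504 kbps = 0.504 Mbps.
Total bitrate: 11.004 Mbps.
File: 11.004 Mbps × 3180 s = 34992.7 Mb.
With 4% container overhead: ×1.04. → 36392.4 Mb.
At 4 Mbps: 36392.4 / 4 = 9098.1 s ≈ 2.53 hours.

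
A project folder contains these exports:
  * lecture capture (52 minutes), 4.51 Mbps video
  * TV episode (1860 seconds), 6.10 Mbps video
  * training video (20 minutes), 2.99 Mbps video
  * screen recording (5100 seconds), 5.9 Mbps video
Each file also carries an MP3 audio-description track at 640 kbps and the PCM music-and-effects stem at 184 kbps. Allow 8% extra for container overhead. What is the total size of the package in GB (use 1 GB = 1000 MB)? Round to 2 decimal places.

9.23 GB

Audio total: 640 + 184 = 824 kbps = 0.824 Mbps.
lecture capture: 5.334 Mbps × 3120 s × 1.08 = 17973.4 Mb
TV episode: 6.924 Mbps × 1860 s × 1.08 = 13908.9 Mb
training video: 3.814 Mbps × 1200 s × 1.08 = 4942.9 Mb
screen recording: 6.724 Mbps × 5100 s × 1.08 = 37035.8 Mb
Total: 73861.1 Mb = 9232.6 MB.
= 9.233 GB.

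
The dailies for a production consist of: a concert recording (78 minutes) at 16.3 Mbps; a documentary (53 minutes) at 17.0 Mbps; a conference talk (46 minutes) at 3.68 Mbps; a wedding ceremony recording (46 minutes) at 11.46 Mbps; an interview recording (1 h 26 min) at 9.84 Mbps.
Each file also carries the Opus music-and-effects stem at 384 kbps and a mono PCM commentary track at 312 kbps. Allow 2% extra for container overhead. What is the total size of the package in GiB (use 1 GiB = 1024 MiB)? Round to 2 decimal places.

28.00 GiB

Audio total: 384 + 312 = 696 kbps = 0.696 Mbps.
concert recording: 16.996 Mbps × 4680 s × 1.02 = 81132.1 Mb
documentary: 17.696 Mbps × 3180 s × 1.02 = 57398.7 Mb
conference talk: 4.376 Mbps × 2760 s × 1.02 = 12319.3 Mb
wedding ceremony recording: 12.156 Mbps × 2760 s × 1.02 = 34221.6 Mb
interview recording: 10.536 Mbps × 5160 s × 1.02 = 55453.1 Mb
Total: 240524.8 Mb = 30065.6 MB.
= 28.00 GiB.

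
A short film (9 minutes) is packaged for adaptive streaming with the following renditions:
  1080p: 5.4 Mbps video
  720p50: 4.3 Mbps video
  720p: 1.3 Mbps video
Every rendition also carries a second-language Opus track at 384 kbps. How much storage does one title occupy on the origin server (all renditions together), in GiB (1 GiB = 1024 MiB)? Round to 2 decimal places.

9 min = 540 s
Audio: 384 kbps = 0.384 Mbps.
Sum of rendition bitrates: (5.4+0.384) + (4.3+0.384) + (1.3+0.384) = 12.152 Mbps.
× 540 s = 6,562 Mb = 820.3 MB = 0.7639 GiB.

0.76 GiB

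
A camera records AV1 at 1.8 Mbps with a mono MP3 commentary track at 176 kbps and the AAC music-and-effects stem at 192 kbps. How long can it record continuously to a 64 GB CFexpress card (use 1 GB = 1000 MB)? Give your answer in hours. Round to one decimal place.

Audio total: 176 + 192 = 368 kbps = 0.368 Mbps.
Total bitrate: 1.8 + 0.368 = 2.168 Mbps.
Capacity: 64 GB = 512,000 Mb.
Recording time: 512,000 / 2.168 = 236,162 s ≈ 65.6 hours.

65.6 hours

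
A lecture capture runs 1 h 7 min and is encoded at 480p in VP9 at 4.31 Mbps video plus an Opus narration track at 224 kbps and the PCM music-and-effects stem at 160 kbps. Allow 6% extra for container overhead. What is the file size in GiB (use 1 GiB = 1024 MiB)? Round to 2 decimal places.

2.33 GiB

1 h 7 min = 67 min = 4020 s
Audio total: 224 + 160 = 384 kbps = 0.384 Mbps.
Total bitrate: 4.31 + 0.384 = 4.694 Mbps.
Stream data: 4.694 Mbps × 4020 s = 18869.9 Mb.
With 6% container overhead: ×1.06.
20,002 Mb = 2,500,259,100 bytes ÷ 1,073,741,824 = 2.329 GiB.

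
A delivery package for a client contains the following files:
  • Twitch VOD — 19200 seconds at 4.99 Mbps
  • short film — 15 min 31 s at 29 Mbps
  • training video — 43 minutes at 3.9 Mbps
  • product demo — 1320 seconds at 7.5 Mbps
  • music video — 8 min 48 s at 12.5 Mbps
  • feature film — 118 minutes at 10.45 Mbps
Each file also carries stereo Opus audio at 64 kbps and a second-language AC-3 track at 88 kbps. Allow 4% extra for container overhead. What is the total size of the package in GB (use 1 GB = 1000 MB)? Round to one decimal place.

29.7 GB

Audio total: 64 + 88 = 152 kbps = 0.152 Mbps.
Twitch VOD: 5.142 Mbps × 19200 s × 1.04 = 102675.5 Mb
short film: 29.152 Mbps × 931 s × 1.04 = 28226.1 Mb
training video: 4.052 Mbps × 2580 s × 1.04 = 10872.3 Mb
product demo: 7.652 Mbps × 1320 s × 1.04 = 10504.7 Mb
music video: 12.652 Mbps × 528 s × 1.04 = 6947.5 Mb
feature film: 10.602 Mbps × 7080 s × 1.04 = 78064.6 Mb
Total: 237290.7 Mb = 29661.3 MB.
= 29.66 GB.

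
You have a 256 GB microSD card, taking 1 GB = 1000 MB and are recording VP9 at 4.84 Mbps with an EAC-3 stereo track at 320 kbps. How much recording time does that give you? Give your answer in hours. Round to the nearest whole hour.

Audio: 320 kbps = 0.320 Mbps.
Total bitrate: 4.84 + 0.320 = 5.160 Mbps.
Capacity: 256 GB = 2,048,000 Mb.
Recording time: 2,048,000 / 5.160 = 396,899 s ≈ 110 hours.

110 hours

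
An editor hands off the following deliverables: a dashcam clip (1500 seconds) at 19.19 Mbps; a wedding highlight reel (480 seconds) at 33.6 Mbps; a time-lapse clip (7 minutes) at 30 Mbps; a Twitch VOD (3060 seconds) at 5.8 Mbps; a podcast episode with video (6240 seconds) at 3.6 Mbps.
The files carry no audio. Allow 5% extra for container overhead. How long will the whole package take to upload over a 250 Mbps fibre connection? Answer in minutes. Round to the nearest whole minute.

dashcam clip: 19.190 Mbps × 1500 s × 1.05 = 30224.2 Mb
wedding highlight reel: 33.600 Mbps × 480 s × 1.05 = 16934.4 Mb
time-lapse clip: 30.000 Mbps × 420 s × 1.05 = 13230.0 Mb
Twitch VOD: 5.800 Mbps × 3060 s × 1.05 = 18635.4 Mb
podcast episode with video: 3.600 Mbps × 6240 s × 1.05 = 23587.2 Mb
Total: 102611.2 Mb = 12826.4 MB.
At 250 Mbps: 102611.2 / 250 = 410 s ≈ 6.84 minutes.

7 minutes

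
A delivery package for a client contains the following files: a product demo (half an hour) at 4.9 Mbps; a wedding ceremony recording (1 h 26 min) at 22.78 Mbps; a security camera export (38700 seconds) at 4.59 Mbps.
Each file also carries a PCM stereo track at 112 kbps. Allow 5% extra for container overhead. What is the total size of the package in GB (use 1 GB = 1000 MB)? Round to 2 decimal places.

Audio: 112 kbps = 0.112 Mbps.
product demo: 5.012 Mbps × 1800 s × 1.05 = 9472.7 Mb
wedding ceremony recording: 22.892 Mbps × 5160 s × 1.05 = 124028.9 Mb
security camera export: 4.702 Mbps × 38700 s × 1.05 = 191065.8 Mb
Total: 324567.3 Mb = 40570.9 MB.
= 40.57 GB.

40.57 GB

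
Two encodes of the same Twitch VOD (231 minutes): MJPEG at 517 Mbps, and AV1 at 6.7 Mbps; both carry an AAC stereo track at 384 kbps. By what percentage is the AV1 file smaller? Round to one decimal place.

231 min = 13860 s
Audio: 384 kbps = 0.384 Mbps.
MJPEG: 517.384 Mbps × 13860 s = 7170942.2 Mb = 896.368 GB.
AV1: 7.084 Mbps × 13860 s = 98184.2 Mb = 12.273 GB.
Reduction: (1 − 12.273/896.368) × 100 = 98.63%.

98.6%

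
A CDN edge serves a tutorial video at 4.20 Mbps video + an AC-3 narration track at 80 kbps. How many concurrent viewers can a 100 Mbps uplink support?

23

Audio: 80 kbps = 0.080 Mbps.
Per-viewer media rate: 4.280 Mbps.
100 Mbps = 100.0 Mbps; 100.0 / 4.280 = 23.36 → 23 viewers.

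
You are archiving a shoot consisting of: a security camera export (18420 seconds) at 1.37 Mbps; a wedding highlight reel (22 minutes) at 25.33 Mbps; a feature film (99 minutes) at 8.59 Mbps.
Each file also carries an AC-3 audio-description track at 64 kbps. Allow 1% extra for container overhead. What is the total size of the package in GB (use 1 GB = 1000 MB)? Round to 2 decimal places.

Audio: 64 kbps = 0.064 Mbps.
security camera export: 1.434 Mbps × 18420 s × 1.01 = 26678.4 Mb
wedding highlight reel: 25.394 Mbps × 1320 s × 1.01 = 33855.3 Mb
feature film: 8.654 Mbps × 5940 s × 1.01 = 51918.8 Mb
Total: 112452.5 Mb = 14056.6 MB.
= 14.06 GB.

14.06 GB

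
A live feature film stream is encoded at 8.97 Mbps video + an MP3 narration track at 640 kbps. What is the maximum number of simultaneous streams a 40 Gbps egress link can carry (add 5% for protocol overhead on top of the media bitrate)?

Audio: 640 kbps = 0.640 Mbps.
Per-viewer media rate: 9.610 Mbps.
On the wire with 5% overhead: 10.091 Mbps.
40 Gbps = 40,000 Mbps; 40,000 / 10.091 = 3964.12 → 3964 viewers.

3964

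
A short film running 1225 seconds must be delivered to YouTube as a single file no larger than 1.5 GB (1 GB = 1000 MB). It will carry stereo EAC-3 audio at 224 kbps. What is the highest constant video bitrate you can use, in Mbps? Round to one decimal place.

Budget: 1.5 GB = 12000.0 Mb.
Total bitrate budget: 12000.0 Mb / 1225 s = 9.796 Mbps.
Audio: 224 kbps = 0.224 Mbps.
Video: 9.796 − 0.224 = 9.572 Mbps.

9.6 Mbps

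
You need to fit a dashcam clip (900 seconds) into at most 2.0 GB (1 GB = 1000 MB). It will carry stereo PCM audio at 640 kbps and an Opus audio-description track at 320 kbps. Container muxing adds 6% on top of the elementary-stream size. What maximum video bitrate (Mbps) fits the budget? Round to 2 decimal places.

Budget: 2.0 GB = 16000.0 Mb.
Stream payload after overhead: 16000.0 / 1.06 = 15094.3 Mb.
Total bitrate budget: 15094.3 Mb / 900 s = 16.771 Mbps.
Audio total: 640 + 320 = 960 kbps = 0.960 Mbps.
Video: 16.771 − 0.960 = 15.811 Mbps.

15.81 Mbps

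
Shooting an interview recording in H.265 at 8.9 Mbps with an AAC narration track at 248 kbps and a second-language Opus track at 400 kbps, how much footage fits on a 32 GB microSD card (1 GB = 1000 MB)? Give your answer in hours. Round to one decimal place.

Audio total: 248 + 400 = 648 kbps = 0.648 Mbps.
Total bitrate: 8.9 + 0.648 = 9.548 Mbps.
Capacity: 32 GB = 256,000 Mb.
Recording time: 256,000 / 9.548 = 26,812 s ≈ 7.45 hours.

7.4 hours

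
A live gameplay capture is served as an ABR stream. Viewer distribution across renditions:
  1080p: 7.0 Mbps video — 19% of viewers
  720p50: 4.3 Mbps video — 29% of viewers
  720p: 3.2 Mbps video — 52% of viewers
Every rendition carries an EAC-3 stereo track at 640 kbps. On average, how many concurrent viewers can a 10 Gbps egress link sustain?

2048

Audio: 640 kbps = 0.640 Mbps.
Average per-viewer bitrate: 0.19×7.640 + 0.29×4.940 + 0.52×3.840 = 4.881 Mbps.
10 Gbps = 10,000 Mbps; 10,000 / 4.881 = 2048.76 → 2048.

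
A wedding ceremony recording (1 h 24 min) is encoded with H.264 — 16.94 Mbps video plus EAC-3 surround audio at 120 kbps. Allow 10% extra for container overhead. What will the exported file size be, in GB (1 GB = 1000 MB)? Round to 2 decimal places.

1 h 24 min = 84 min = 5040 s
Audio: 120 kbps = 0.120 Mbps.
Total bitrate: 16.94 + 0.120 = 17.060 Mbps.
Stream data: 17.060 Mbps × 5040 s = 85982.4 Mb.
With 10% container overhead: ×1.10.
94,581 Mb ÷ 8 = 11,823 MB → 11.82 GB.

11.82 GB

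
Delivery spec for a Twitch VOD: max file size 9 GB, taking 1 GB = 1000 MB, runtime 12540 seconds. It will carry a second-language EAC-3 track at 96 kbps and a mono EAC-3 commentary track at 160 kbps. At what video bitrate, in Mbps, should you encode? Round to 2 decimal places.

Budget: 9 GB = 72000.0 Mb.
Total bitrate budget: 72000.0 Mb / 12540 s = 5.742 Mbps.
Audio total: 96 + 160 = 256 kbps = 0.256 Mbps.
Video: 5.742 − 0.256 = 5.486 Mbps.

5.49 Mbps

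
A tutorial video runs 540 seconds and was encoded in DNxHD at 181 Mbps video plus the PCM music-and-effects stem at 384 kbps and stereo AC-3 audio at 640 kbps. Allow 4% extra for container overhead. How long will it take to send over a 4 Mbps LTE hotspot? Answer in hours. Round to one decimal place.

7.1 hours

Audio total: 384 + 640 = 1024 kbps = 1.024 Mbps.
Total bitrate: 182.024 Mbps.
File: 182.024 Mbps × 540 s = 98293.0 Mb.
With 4% container overhead: ×1.04. → 102224.7 Mb.
At 4 Mbps: 102224.7 / 4 = 25556.2 s ≈ 7.1 hours.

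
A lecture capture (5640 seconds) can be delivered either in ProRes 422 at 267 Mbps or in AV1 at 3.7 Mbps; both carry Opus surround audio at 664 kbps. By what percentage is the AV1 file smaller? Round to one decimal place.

98.4%

Audio: 664 kbps = 0.664 Mbps.
ProRes 422: 267.664 Mbps × 5640 s = 1509625.0 Mb = 188.703 GB.
AV1: 4.364 Mbps × 5640 s = 24613.0 Mb = 3.077 GB.
Reduction: (1 − 3.077/188.703) × 100 = 98.37%.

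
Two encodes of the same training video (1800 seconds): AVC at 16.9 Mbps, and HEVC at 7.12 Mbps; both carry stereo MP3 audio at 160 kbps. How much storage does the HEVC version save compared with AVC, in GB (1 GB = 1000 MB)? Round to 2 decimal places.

Audio: 160 kbps = 0.160 Mbps.
AVC: 17.060 Mbps × 1800 s = 30708.0 Mb = 3.838 GB.
HEVC: 7.280 Mbps × 1800 s = 13104.0 Mb = 1.638 GB.
Saving: 3.838 − 1.638 = 2.200 GB.

2.20 GB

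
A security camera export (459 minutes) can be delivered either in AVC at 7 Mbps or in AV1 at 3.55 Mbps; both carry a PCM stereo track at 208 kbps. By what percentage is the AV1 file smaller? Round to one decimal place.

459 min = 27540 s
Audio: 208 kbps = 0.208 Mbps.
AVC: 7.208 Mbps × 27540 s = 198508.3 Mb = 24.814 GB.
AV1: 3.758 Mbps × 27540 s = 103495.3 Mb = 12.937 GB.
Reduction: (1 − 12.937/24.814) × 100 = 47.86%.

47.9%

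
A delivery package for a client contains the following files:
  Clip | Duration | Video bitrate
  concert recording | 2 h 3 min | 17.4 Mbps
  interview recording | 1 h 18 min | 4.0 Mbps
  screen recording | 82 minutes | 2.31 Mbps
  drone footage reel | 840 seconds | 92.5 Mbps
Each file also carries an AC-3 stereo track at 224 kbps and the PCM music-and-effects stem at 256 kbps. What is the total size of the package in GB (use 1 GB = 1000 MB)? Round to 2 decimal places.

Audio total: 224 + 256 = 480 kbps = 0.480 Mbps.
concert recording: 17.880 Mbps × 7380 s = 131954.4 Mb
interview recording: 4.480 Mbps × 4680 s = 20966.4 Mb
screen recording: 2.790 Mbps × 4920 s = 13726.8 Mb
drone footage reel: 92.980 Mbps × 840 s = 78103.2 Mb
Total: 244750.8 Mb = 30593.8 MB.
= 30.59 GB.

30.59 GB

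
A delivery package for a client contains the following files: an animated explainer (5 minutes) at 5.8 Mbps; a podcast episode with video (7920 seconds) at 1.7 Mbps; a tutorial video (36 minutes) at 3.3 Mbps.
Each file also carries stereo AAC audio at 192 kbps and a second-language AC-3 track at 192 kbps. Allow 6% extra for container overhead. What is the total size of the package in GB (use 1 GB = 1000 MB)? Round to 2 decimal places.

Audio total: 192 + 192 = 384 kbps = 0.384 Mbps.
animated explainer: 6.184 Mbps × 300 s × 1.06 = 1966.5 Mb
podcast episode with video: 2.084 Mbps × 7920 s × 1.06 = 17495.6 Mb
tutorial video: 3.684 Mbps × 2160 s × 1.06 = 8434.9 Mb
Total: 27897.0 Mb = 3487.1 MB.
= 3.487 GB.

3.49 GB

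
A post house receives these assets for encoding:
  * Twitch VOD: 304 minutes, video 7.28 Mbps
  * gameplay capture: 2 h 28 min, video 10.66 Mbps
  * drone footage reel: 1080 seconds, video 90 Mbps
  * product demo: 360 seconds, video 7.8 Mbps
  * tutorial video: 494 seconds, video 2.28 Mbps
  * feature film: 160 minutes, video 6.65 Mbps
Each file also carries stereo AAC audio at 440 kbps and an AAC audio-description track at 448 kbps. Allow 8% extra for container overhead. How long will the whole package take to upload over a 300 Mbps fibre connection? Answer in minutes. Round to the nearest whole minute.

26 minutes

Audio total: 440 + 448 = 888 kbps = 0.888 Mbps.
Twitch VOD: 8.168 Mbps × 18240 s × 1.08 = 160903.1 Mb
gameplay capture: 11.548 Mbps × 8880 s × 1.08 = 110749.9 Mb
drone footage reel: 90.888 Mbps × 1080 s × 1.08 = 106011.8 Mb
product demo: 8.688 Mbps × 360 s × 1.08 = 3377.9 Mb
tutorial video: 3.168 Mbps × 494 s × 1.08 = 1690.2 Mb
feature film: 7.538 Mbps × 9600 s × 1.08 = 78154.0 Mb
Total: 460886.8 Mb = 57610.9 MB.
At 300 Mbps: 460886.8 / 300 = 1536 s ≈ 25.6 minutes.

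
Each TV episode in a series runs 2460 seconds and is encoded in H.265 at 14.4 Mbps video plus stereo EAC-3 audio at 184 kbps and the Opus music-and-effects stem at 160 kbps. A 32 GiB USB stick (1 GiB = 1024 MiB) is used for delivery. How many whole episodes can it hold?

Audio total: 184 + 160 = 344 kbps = 0.344 Mbps.
Total bitrate: 14.744 Mbps.
Per item: 14.744 Mbps × 2460 s = 36,270 Mb = 4,534 MB.
Capacity: 32 GiB = 274,878 Mb; 7.58 items → 7 complete.

7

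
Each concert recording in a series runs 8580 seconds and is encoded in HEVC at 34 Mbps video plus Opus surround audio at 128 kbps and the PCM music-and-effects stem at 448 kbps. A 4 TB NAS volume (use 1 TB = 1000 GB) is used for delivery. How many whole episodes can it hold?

Audio total: 128 + 448 = 576 kbps = 0.576 Mbps.
Total bitrate: 34.576 Mbps.
Per item: 34.576 Mbps × 8580 s = 296,662 Mb = 37,083 MB.
Capacity: 4 TB = 32,000,000 Mb; 107.87 items → 107 complete.

107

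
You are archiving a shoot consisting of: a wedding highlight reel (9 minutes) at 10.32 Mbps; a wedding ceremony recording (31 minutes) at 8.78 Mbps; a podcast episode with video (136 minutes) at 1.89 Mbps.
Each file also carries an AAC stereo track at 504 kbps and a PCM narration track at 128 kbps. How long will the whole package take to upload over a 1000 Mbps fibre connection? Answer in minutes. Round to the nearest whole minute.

1 minutes

Audio total: 504 + 128 = 632 kbps = 0.632 Mbps.
wedding highlight reel: 10.952 Mbps × 540 s = 5914.1 Mb
wedding ceremony recording: 9.412 Mbps × 1860 s = 17506.3 Mb
podcast episode with video: 2.522 Mbps × 8160 s = 20579.5 Mb
Total: 43999.9 Mb = 5500.0 MB.
At 1000 Mbps: 43999.9 / 1000 = 44 s ≈ 0.733 minutes.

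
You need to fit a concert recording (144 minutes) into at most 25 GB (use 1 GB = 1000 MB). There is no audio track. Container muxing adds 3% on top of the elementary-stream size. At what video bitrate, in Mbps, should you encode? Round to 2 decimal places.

Budget: 25 GB = 200000.0 Mb.
Stream payload after overhead: 200000.0 / 1.03 = 194174.8 Mb.
144 min = 8640 s
Total bitrate budget: 194174.8 Mb / 8640 s = 22.474 Mbps.

22.47 Mbps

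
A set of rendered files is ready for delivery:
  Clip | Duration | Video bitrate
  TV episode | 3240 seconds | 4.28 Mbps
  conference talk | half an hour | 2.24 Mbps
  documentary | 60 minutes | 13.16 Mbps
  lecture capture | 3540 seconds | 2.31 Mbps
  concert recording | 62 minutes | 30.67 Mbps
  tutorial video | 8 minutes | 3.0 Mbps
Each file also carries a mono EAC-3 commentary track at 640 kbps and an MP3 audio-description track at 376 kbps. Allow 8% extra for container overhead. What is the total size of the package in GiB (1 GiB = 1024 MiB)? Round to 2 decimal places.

25.85 GiB

Audio total: 640 + 376 = 1016 kbps = 1.016 Mbps.
TV episode: 5.296 Mbps × 3240 s × 1.08 = 18531.8 Mb
conference talk: 3.256 Mbps × 1800 s × 1.08 = 6329.7 Mb
documentary: 14.176 Mbps × 3600 s × 1.08 = 55116.3 Mb
lecture capture: 3.326 Mbps × 3540 s × 1.08 = 12716.0 Mb
concert recording: 31.686 Mbps × 3720 s × 1.08 = 127301.7 Mb
tutorial video: 4.016 Mbps × 480 s × 1.08 = 2081.9 Mb
Total: 222077.2 Mb = 27759.7 MB.
= 25.85 GiB.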